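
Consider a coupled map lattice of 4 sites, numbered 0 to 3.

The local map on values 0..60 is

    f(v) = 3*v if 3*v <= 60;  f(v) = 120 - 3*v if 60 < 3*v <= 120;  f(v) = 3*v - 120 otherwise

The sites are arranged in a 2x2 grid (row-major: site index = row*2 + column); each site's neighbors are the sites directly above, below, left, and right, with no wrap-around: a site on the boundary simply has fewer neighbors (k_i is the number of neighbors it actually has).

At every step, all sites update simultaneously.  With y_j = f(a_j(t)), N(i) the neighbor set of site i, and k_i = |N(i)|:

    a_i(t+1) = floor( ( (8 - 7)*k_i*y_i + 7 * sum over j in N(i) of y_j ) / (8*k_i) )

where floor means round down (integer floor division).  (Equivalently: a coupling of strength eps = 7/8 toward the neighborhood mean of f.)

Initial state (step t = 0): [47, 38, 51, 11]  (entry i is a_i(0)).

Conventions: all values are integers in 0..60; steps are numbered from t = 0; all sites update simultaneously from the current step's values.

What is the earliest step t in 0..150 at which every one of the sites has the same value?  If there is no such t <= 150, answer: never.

Simulating step by step:
t=0: [47, 38, 51, 11]  (not all equal)
t=1: [19, 24, 27, 21]  (not all equal)
t=2: [45, 55, 54, 45]  (not all equal)
t=3: [39, 18, 18, 39]  (not all equal)
t=4: [47, 9, 9, 47]  (not all equal)
t=5: [26, 21, 21, 26]  (not all equal)
t=6: [55, 43, 43, 55]  (not all equal)
t=7: [13, 40, 40, 13]  (not all equal)
t=8: [4, 34, 34, 4]  (not all equal)
t=9: [17, 12, 12, 17]  (not all equal)
t=10: [37, 49, 49, 37]  (not all equal)
t=11: [24, 11, 11, 24]  (not all equal)
t=12: [34, 46, 46, 34]  (not all equal)
t=13: [18, 18, 18, 18]  (all equal)

Answer: 13
Key observation: Synchronization is absorbing here: once all sites are equal they stay equal, and step 13 is the first all-equal step.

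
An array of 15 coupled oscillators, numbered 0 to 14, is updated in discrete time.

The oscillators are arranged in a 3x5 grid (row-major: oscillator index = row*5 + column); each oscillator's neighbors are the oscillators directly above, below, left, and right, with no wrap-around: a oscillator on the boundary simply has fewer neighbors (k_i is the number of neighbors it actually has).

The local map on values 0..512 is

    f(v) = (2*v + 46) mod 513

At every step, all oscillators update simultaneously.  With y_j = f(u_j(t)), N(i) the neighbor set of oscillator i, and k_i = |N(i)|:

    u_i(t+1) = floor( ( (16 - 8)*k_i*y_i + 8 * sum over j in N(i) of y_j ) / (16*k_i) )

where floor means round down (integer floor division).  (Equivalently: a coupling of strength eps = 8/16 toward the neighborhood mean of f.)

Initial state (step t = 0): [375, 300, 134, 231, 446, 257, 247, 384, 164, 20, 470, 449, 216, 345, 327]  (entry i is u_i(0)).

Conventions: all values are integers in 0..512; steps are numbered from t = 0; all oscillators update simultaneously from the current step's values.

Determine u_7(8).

Answer: u_7(8) = 310

Derivation:
t=0: [375, 300, 134, 231, 446, 257, 247, 384, 164, 20, 470, 449, 216, 345, 327]
t=1: [186, 170, 314, 439, 361, 154, 127, 299, 326, 207, 356, 378, 398, 284, 170]
t=2: [394, 339, 235, 305, 345, 337, 295, 187, 230, 367, 283, 290, 251, 200, 333]
t=3: [265, 180, 130, 193, 214, 194, 180, 293, 412, 288, 129, 99, 180, 346, 277]
t=4: [241, 332, 312, 405, 372, 345, 353, 243, 289, 207, 321, 308, 301, 254, 127]
t=5: [112, 167, 171, 262, 339, 183, 193, 89, 163, 344, 180, 166, 102, 111, 275]
t=6: [333, 371, 304, 190, 175, 390, 390, 292, 282, 221, 400, 370, 270, 251, 163]
t=7: [246, 246, 206, 318, 426, 297, 278, 136, 181, 388, 313, 256, 107, 107, 316]
t=8: [50, 107, 314, 293, 312, 109, 108, 310, 336, 314, 122, 107, 233, 268, 224]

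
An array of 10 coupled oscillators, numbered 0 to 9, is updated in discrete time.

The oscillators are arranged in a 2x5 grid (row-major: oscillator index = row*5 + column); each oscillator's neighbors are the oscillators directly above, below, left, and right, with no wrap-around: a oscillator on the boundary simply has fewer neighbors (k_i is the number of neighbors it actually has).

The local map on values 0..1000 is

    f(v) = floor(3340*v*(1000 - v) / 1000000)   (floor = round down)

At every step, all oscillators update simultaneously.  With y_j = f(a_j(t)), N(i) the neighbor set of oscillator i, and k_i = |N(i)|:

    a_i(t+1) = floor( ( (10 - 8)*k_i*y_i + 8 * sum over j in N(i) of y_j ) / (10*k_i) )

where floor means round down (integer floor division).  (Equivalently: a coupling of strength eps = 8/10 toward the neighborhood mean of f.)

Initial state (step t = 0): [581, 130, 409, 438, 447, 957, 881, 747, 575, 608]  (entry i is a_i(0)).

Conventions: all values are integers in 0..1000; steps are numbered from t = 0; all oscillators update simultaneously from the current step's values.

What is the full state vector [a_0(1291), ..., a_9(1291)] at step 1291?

Answer: [501, 563, 684, 785, 824, 501, 563, 684, 785, 824]
Key observation: The state at step 11, [501, 563, 684, 785, 824, 501, 563, 684, 785, 824], reappears at step 13: the system is in a cycle of period 2 from step 11 on.  Therefore the state at step 1291 equals the state at step 11 + ((1291 - 11) mod 2) = 11, which is [501, 563, 684, 785, 824, 501, 563, 684, 785, 824].

Derivation:
t=0: [581, 130, 409, 438, 447, 957, 881, 747, 575, 608]
t=1: [368, 600, 649, 817, 812, 492, 375, 652, 762, 815]
t=2: [809, 778, 700, 599, 502, 790, 794, 723, 590, 546]
t=3: [555, 585, 685, 784, 818, 535, 588, 681, 773, 821]
t=4: [820, 789, 704, 593, 521, 819, 792, 709, 591, 531]
t=5: [518, 574, 686, 784, 821, 515, 574, 685, 781, 822]
t=6: [826, 794, 704, 587, 519, 826, 795, 705, 587, 522]
t=7: [506, 567, 685, 785, 823, 505, 567, 685, 784, 823]
t=8: [828, 797, 704, 584, 516, 828, 797, 705, 584, 517]
t=9: [501, 564, 684, 786, 824, 501, 563, 684, 785, 824]
t=10: [828, 797, 705, 583, 514, 828, 797, 705, 583, 515]
t=11: [501, 563, 684, 785, 824, 501, 563, 684, 785, 824]
t=12: [828, 797, 705, 584, 515, 828, 797, 705, 584, 515]
t=13: [501, 563, 684, 785, 824, 501, 563, 684, 785, 824]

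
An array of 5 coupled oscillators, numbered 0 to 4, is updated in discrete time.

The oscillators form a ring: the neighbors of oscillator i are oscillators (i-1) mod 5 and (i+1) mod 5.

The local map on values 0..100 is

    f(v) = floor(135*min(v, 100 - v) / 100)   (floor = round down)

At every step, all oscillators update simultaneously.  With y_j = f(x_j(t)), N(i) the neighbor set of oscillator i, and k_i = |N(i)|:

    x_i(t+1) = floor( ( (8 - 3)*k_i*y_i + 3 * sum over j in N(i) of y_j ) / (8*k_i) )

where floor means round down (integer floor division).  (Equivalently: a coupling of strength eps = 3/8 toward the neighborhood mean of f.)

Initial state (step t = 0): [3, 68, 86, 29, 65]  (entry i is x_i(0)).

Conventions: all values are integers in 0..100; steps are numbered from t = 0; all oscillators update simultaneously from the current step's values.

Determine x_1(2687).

Answer: x_1(2687) = 45
Key observation: The state at step 16, [66, 66, 66, 66, 66], reappears at step 22: the system is in a cycle of period 6 from step 16 on.  Therefore the state at step 2687 equals the state at step 16 + ((2687 - 16) mod 6) = 17, which is [45, 45, 45, 45, 45].

Derivation:
t=0: [3, 68, 86, 29, 65]
t=1: [19, 31, 26, 36, 37]
t=2: [32, 36, 38, 45, 44]
t=3: [46, 47, 52, 58, 56]
t=4: [61, 63, 62, 58, 59]
t=5: [52, 49, 51, 54, 54]
t=6: [64, 65, 65, 62, 62]
t=7: [48, 47, 47, 50, 50]
t=8: [64, 63, 63, 66, 66]
t=9: [47, 48, 48, 45, 45]
t=10: [62, 63, 63, 60, 60]
t=11: [51, 49, 49, 53, 53]
t=12: [65, 66, 65, 63, 63]
t=13: [47, 45, 47, 48, 48]
t=14: [62, 61, 62, 63, 63]
t=15: [50, 51, 50, 49, 49]
t=16: [66, 66, 66, 66, 66]
t=17: [45, 45, 45, 45, 45]
t=18: [60, 60, 60, 60, 60]
t=19: [54, 54, 54, 54, 54]
t=20: [62, 62, 62, 62, 62]
t=21: [51, 51, 51, 51, 51]
t=22: [66, 66, 66, 66, 66]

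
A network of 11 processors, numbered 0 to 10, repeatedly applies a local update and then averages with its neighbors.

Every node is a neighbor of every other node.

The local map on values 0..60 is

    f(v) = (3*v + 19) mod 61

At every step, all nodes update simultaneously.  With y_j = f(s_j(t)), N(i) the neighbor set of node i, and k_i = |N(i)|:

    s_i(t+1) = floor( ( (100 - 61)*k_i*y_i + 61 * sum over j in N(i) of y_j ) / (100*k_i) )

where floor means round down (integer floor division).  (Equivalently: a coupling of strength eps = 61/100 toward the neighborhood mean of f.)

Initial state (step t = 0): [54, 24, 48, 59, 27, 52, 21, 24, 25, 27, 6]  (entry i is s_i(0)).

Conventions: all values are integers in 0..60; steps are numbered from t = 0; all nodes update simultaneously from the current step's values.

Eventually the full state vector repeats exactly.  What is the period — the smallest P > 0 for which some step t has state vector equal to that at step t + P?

Simulating step by step:
t=0: [54, 24, 48, 59, 27, 52, 21, 24, 25, 27, 6]
t=1: [43, 33, 37, 28, 36, 41, 31, 33, 34, 36, 36]
t=2: [29, 39, 23, 34, 22, 27, 37, 39, 40, 22, 22]
t=3: [32, 22, 26, 37, 25, 30, 20, 22, 23, 25, 25]
t=4: [38, 28, 32, 23, 31, 36, 26, 28, 29, 31, 31]
t=5: [28, 39, 43, 34, 42, 26, 37, 39, 40, 42, 42]
t=6: [31, 22, 26, 37, 25, 29, 20, 22, 23, 25, 25]
t=7: [37, 28, 32, 22, 31, 35, 26, 28, 29, 31, 31]
t=8: [27, 38, 42, 32, 41, 25, 36, 38, 39, 41, 41]
t=9: [28, 18, 22, 33, 21, 26, 16, 18, 19, 21, 21]
t=10: [30, 20, 24, 35, 23, 28, 18, 20, 21, 23, 23]
t=11: [32, 22, 26, 17, 25, 30, 20, 22, 23, 25, 25]
t=12: [38, 28, 32, 23, 31, 36, 26, 28, 29, 31, 31]

Answer: 8
Key observation: The state at step 4, [38, 28, 32, 23, 31, 36, 26, 28, 29, 31, 31], reappears at step 12 — and no state repeats earlier — so the cycle the system enters has period 8.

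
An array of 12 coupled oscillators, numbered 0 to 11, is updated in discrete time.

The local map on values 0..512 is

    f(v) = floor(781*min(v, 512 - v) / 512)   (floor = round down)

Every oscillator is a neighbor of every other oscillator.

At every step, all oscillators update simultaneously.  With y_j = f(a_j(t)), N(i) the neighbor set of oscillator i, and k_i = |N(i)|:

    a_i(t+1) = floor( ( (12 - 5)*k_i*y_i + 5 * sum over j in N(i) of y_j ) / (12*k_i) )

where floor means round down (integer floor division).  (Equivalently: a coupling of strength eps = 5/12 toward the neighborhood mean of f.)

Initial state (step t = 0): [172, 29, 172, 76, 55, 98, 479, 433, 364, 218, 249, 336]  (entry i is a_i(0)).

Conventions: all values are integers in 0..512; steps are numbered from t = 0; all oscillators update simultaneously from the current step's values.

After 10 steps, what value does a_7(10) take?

Simulating step by step:
t=0: [172, 29, 172, 76, 55, 98, 479, 433, 364, 218, 249, 336]
t=1: [229, 110, 229, 149, 131, 167, 113, 152, 209, 267, 293, 232]
t=2: [316, 217, 316, 249, 234, 264, 219, 251, 299, 329, 308, 318]
t=3: [312, 330, 312, 356, 344, 356, 332, 358, 326, 302, 319, 311]
t=4: [292, 277, 292, 255, 265, 255, 275, 253, 280, 300, 286, 292]
t=5: [344, 357, 344, 373, 367, 373, 359, 372, 354, 338, 349, 344]
t=6: [247, 236, 247, 223, 228, 223, 235, 224, 239, 252, 243, 247]
t=7: [369, 359, 369, 349, 353, 349, 359, 350, 362, 373, 365, 369]
t=8: [223, 231, 223, 240, 236, 240, 231, 239, 229, 220, 227, 223]
t=9: [344, 351, 344, 359, 355, 359, 351, 357, 349, 342, 348, 344]
t=10: [251, 245, 251, 239, 242, 239, 245, 240, 247, 253, 248, 251]

Answer: a_7(10) = 240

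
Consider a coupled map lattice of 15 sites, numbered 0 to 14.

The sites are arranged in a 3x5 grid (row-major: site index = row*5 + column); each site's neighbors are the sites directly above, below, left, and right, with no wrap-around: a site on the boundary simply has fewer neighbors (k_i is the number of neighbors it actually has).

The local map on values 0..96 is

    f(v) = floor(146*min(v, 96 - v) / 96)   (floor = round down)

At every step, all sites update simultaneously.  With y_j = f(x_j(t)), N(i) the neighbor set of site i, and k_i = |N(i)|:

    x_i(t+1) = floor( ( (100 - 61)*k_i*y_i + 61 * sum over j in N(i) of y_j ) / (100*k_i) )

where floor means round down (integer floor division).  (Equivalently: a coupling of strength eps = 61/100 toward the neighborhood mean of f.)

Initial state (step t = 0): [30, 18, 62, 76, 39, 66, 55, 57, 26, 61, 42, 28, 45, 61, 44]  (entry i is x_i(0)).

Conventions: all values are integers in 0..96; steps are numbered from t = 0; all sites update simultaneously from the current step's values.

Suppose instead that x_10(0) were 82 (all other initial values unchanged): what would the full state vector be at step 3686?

Answer: [68, 68, 68, 68, 68, 68, 68, 68, 68, 68, 68, 68, 68, 68, 68]
Key observation: The state at step 20, [62, 62, 62, 62, 62, 62, 62, 62, 62, 62, 62, 62, 62, 62, 62], reappears at step 28: the system is in a cycle of period 8 from step 20 on.  Therefore the state at step 3686 equals the state at step 20 + ((3686 - 20) mod 8) = 22, which is [68, 68, 68, 68, 68, 68, 68, 68, 68, 68, 68, 68, 68, 68, 68].

Derivation:
t=0: [30, 18, 62, 76, 39, 66, 55, 57, 26, 61, 82, 28, 45, 61, 44]
t=1: [39, 42, 43, 41, 48, 43, 50, 56, 44, 54, 34, 47, 57, 55, 58]
t=2: [62, 63, 62, 65, 66, 61, 66, 62, 63, 64, 61, 64, 62, 61, 60]
t=3: [51, 49, 49, 48, 46, 50, 48, 49, 49, 49, 51, 49, 50, 52, 51]
t=4: [69, 70, 71, 71, 70, 69, 71, 71, 70, 69, 69, 70, 69, 68, 68]
t=5: [40, 39, 38, 38, 39, 40, 38, 38, 39, 40, 40, 39, 40, 41, 41]
t=6: [59, 58, 57, 57, 58, 59, 58, 57, 59, 60, 59, 59, 59, 60, 61]
t=7: [56, 57, 58, 57, 56, 56, 57, 57, 56, 54, 56, 56, 56, 54, 53]
t=8: [59, 58, 58, 59, 60, 59, 59, 59, 60, 62, 60, 59, 60, 62, 63]
t=9: [56, 56, 56, 55, 53, 55, 56, 55, 53, 52, 55, 55, 54, 52, 50]
t=10: [60, 60, 60, 62, 64, 61, 60, 62, 64, 66, 62, 61, 63, 65, 67]
t=11: [53, 54, 52, 50, 48, 53, 53, 51, 48, 46, 52, 52, 50, 47, 45]
t=12: [64, 64, 66, 70, 70, 65, 65, 68, 70, 70, 65, 66, 68, 70, 69]
t=13: [47, 47, 43, 40, 39, 47, 46, 42, 39, 39, 46, 45, 42, 40, 39]
t=14: [71, 69, 64, 60, 59, 70, 68, 63, 59, 59, 69, 67, 63, 60, 59]
t=15: [39, 42, 48, 53, 55, 39, 42, 49, 54, 56, 41, 44, 49, 54, 55]
t=16: [60, 64, 68, 65, 62, 60, 64, 68, 64, 61, 62, 65, 68, 64, 61]
t=17: [52, 48, 44, 47, 50, 52, 47, 43, 47, 51, 50, 47, 44, 47, 51]
t=18: [68, 69, 68, 69, 69, 67, 69, 67, 69, 68, 68, 69, 67, 69, 68]
t=19: [42, 41, 42, 41, 41, 42, 41, 42, 41, 41, 42, 41, 42, 41, 41]
t=20: [62, 62, 62, 62, 62, 62, 62, 62, 62, 62, 62, 62, 62, 62, 62]
t=21: [51, 51, 51, 51, 51, 51, 51, 51, 51, 51, 51, 51, 51, 51, 51]
t=22: [68, 68, 68, 68, 68, 68, 68, 68, 68, 68, 68, 68, 68, 68, 68]
t=23: [42, 42, 42, 42, 42, 42, 42, 42, 42, 42, 42, 42, 42, 42, 42]
t=24: [63, 63, 63, 63, 63, 63, 63, 63, 63, 63, 63, 63, 63, 63, 63]
t=25: [50, 50, 50, 50, 50, 50, 50, 50, 50, 50, 50, 50, 50, 50, 50]
t=26: [69, 69, 69, 69, 69, 69, 69, 69, 69, 69, 69, 69, 69, 69, 69]
t=27: [41, 41, 41, 41, 41, 41, 41, 41, 41, 41, 41, 41, 41, 41, 41]
t=28: [62, 62, 62, 62, 62, 62, 62, 62, 62, 62, 62, 62, 62, 62, 62]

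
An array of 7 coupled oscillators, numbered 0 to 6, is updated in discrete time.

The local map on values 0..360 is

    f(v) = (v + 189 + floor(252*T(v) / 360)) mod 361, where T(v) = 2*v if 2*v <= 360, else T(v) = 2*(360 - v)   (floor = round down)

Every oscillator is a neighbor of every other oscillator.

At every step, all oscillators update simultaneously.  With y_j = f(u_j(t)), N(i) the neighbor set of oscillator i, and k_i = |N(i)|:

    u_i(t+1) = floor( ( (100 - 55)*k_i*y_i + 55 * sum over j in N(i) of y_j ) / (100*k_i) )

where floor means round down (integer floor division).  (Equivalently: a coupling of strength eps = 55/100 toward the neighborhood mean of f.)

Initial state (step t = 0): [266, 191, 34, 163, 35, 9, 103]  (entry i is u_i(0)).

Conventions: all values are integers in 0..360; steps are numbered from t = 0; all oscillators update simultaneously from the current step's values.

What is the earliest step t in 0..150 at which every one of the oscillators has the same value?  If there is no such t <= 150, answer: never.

Answer: 4
Key observation: Synchronization is absorbing here: once all oscillators are equal they stay equal, and step 4 is the first all-equal step.

Derivation:
t=0: [266, 191, 34, 163, 35, 9, 103]  (not all equal)
t=1: [220, 231, 236, 218, 237, 215, 166]  (not all equal)
t=2: [240, 239, 238, 240, 238, 241, 234]  (not all equal)
t=3: [236, 236, 236, 236, 236, 235, 236]  (not all equal)
t=4: [237, 237, 237, 237, 237, 237, 237]  (all equal)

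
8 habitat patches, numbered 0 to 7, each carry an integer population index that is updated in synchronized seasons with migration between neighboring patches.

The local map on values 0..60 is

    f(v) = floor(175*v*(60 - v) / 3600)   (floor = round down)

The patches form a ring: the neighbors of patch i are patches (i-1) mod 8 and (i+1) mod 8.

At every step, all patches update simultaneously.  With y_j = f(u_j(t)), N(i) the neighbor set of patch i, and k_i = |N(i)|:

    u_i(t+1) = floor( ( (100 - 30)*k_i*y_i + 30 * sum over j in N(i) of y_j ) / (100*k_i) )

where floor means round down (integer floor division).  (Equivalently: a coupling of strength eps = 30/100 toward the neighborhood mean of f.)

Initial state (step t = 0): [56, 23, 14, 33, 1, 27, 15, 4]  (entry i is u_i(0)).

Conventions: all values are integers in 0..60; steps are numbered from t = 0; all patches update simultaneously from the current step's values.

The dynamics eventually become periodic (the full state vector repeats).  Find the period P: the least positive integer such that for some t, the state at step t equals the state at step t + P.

Answer: 2
Key observation: The state at step 8, [38, 39, 39, 40, 39, 39, 38, 38], reappears at step 10 — and no state repeats earlier — so the cycle the system enters has period 2.

Derivation:
t=0: [56, 23, 14, 33, 1, 27, 15, 4]
t=1: [14, 34, 34, 35, 14, 35, 30, 13]
t=2: [32, 40, 42, 40, 34, 40, 40, 31]
t=3: [42, 38, 36, 38, 40, 38, 38, 42]
t=4: [36, 39, 41, 40, 38, 39, 39, 36]
t=5: [41, 39, 37, 38, 39, 39, 39, 41]
t=6: [37, 39, 40, 40, 39, 39, 38, 37]
t=7: [40, 39, 38, 38, 38, 39, 40, 40]
t=8: [38, 39, 39, 40, 39, 39, 38, 38]
t=9: [39, 39, 38, 38, 38, 39, 39, 40]
t=10: [38, 39, 39, 40, 39, 39, 38, 38]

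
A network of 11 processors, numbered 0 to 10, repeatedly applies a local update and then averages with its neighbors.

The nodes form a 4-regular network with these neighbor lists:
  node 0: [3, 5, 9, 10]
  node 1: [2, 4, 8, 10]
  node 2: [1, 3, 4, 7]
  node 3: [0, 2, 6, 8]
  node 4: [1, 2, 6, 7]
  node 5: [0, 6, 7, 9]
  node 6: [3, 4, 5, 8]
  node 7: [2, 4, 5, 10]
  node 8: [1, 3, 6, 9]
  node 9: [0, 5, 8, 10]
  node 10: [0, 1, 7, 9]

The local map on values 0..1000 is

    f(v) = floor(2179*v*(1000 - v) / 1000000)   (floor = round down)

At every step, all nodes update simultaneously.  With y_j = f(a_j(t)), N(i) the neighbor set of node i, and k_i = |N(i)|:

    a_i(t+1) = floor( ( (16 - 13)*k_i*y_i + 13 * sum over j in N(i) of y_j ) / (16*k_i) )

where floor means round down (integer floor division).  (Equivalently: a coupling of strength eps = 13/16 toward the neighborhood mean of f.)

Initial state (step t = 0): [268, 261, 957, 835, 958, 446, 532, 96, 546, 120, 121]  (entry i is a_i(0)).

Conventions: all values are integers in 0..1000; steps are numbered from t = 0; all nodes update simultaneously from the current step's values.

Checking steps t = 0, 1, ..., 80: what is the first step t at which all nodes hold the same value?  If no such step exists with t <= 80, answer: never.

Answer: 5
Key observation: Synchronization is absorbing here: once all nodes are equal they stay equal, and step 5 is the first all-equal step.

Derivation:
t=0: [268, 261, 957, 835, 958, 446, 532, 96, 546, 120, 121]  (not all equal)
t=1: [343, 271, 219, 380, 268, 382, 399, 227, 404, 395, 300]  (not all equal)
t=2: [499, 442, 425, 483, 426, 485, 499, 431, 501, 500, 455]  (not all equal)
t=3: [543, 537, 535, 541, 535, 541, 541, 536, 542, 543, 539]  (not all equal)
t=4: [540, 541, 541, 540, 541, 540, 541, 541, 540, 540, 540]  (not all equal)
t=5: [541, 541, 541, 541, 541, 541, 541, 541, 541, 541, 541]  (all equal)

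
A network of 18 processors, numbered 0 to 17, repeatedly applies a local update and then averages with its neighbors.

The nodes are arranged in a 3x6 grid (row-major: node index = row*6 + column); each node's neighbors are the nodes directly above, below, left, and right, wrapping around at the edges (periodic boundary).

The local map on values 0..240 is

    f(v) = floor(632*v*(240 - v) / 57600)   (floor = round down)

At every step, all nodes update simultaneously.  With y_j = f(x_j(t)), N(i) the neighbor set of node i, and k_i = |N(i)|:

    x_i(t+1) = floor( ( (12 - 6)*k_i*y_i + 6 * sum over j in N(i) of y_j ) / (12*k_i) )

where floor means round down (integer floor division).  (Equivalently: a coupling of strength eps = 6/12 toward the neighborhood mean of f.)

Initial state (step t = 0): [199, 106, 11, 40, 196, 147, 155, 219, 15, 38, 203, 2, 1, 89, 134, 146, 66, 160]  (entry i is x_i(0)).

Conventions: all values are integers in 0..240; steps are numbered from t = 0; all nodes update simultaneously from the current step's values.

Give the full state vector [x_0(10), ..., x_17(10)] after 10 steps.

Simulating step by step:
t=0: [199, 106, 11, 40, 196, 147, 155, 219, 15, 38, 203, 2, 1, 89, 134, 146, 66, 160]
t=1: [100, 116, 67, 87, 102, 116, 90, 85, 58, 86, 79, 67, 66, 118, 122, 131, 121, 105]
t=2: [150, 151, 135, 145, 151, 152, 142, 144, 129, 142, 142, 138, 139, 151, 147, 153, 154, 148]
t=3: [148, 148, 153, 150, 147, 147, 151, 150, 154, 151, 150, 151, 151, 148, 150, 147, 146, 149]
t=4: [148, 148, 146, 148, 149, 149, 147, 147, 146, 147, 148, 147, 147, 148, 147, 149, 149, 148]
t=5: [149, 149, 149, 149, 148, 148, 149, 149, 150, 149, 149, 149, 149, 149, 149, 148, 148, 149]
t=6: [148, 148, 148, 148, 148, 148, 148, 148, 148, 148, 148, 148, 148, 148, 148, 148, 148, 148]
t=7: [149, 149, 149, 149, 149, 149, 149, 149, 149, 149, 149, 149, 149, 149, 149, 149, 149, 149]
t=8: [148, 148, 148, 148, 148, 148, 148, 148, 148, 148, 148, 148, 148, 148, 148, 148, 148, 148]
t=9: [149, 149, 149, 149, 149, 149, 149, 149, 149, 149, 149, 149, 149, 149, 149, 149, 149, 149]
t=10: [148, 148, 148, 148, 148, 148, 148, 148, 148, 148, 148, 148, 148, 148, 148, 148, 148, 148]

Answer: [148, 148, 148, 148, 148, 148, 148, 148, 148, 148, 148, 148, 148, 148, 148, 148, 148, 148]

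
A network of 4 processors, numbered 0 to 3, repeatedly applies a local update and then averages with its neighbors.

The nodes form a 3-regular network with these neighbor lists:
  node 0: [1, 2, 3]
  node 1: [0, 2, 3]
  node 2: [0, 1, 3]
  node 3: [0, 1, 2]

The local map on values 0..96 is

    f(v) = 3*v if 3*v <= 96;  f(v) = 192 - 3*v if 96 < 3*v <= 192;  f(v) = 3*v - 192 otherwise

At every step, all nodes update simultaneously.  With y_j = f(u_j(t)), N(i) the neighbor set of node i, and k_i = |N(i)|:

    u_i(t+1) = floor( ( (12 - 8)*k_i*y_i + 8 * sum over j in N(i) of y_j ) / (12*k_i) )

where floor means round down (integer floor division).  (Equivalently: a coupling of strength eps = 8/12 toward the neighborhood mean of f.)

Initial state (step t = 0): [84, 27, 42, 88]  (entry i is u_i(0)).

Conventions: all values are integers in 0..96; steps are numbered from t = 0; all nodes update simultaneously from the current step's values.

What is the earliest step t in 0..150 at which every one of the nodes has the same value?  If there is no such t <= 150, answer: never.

Answer: 4
Key observation: Synchronization is absorbing here: once all nodes are equal they stay equal, and step 4 is the first all-equal step.

Derivation:
t=0: [84, 27, 42, 88]  (not all equal)
t=1: [68, 71, 69, 70]  (not all equal)
t=2: [16, 17, 16, 16]  (not all equal)
t=3: [48, 49, 48, 48]  (not all equal)
t=4: [47, 47, 47, 47]  (all equal)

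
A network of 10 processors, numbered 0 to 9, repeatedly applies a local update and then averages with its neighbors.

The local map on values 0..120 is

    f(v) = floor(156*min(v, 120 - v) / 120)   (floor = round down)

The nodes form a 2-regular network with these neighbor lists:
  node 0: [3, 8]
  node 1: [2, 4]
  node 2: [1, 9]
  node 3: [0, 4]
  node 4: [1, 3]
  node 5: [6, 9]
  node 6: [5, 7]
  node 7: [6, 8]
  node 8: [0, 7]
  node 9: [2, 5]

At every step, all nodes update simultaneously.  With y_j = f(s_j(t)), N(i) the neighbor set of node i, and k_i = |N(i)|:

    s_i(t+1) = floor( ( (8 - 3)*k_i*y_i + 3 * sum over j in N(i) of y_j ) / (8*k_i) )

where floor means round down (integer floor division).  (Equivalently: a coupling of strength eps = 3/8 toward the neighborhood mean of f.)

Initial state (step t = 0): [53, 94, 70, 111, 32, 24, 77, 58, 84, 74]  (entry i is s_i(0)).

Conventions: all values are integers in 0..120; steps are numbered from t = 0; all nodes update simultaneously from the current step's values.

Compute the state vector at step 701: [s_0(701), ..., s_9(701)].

Answer: [58, 59, 65, 58, 58, 72, 70, 65, 59, 70]
Key observation: The state at step 10, [75, 74, 70, 75, 75, 63, 65, 70, 74, 65], reappears at step 12: the system is in a cycle of period 2 from step 10 on.  Therefore the state at step 701 equals the state at step 10 + ((701 - 10) mod 2) = 11, which is [58, 59, 65, 58, 58, 72, 70, 65, 59, 70].

Derivation:
t=0: [53, 94, 70, 111, 32, 24, 77, 58, 84, 74]
t=1: [53, 40, 57, 27, 33, 40, 54, 65, 55, 54]
t=2: [62, 54, 69, 42, 42, 58, 66, 70, 70, 67]
t=3: [69, 66, 67, 57, 57, 72, 70, 65, 66, 68]
t=4: [68, 70, 68, 72, 73, 63, 65, 69, 69, 66]
t=5: [65, 64, 67, 62, 61, 72, 70, 66, 66, 70]
t=6: [71, 72, 68, 74, 75, 63, 65, 69, 70, 65]
t=7: [62, 62, 66, 59, 58, 72, 70, 66, 64, 70]
t=8: [74, 74, 70, 75, 75, 63, 65, 69, 72, 65]
t=9: [59, 59, 65, 58, 58, 72, 70, 66, 62, 70]
t=10: [75, 74, 70, 75, 75, 63, 65, 70, 74, 65]
t=11: [58, 59, 65, 58, 58, 72, 70, 65, 59, 70]
t=12: [75, 74, 70, 75, 75, 63, 65, 70, 74, 65]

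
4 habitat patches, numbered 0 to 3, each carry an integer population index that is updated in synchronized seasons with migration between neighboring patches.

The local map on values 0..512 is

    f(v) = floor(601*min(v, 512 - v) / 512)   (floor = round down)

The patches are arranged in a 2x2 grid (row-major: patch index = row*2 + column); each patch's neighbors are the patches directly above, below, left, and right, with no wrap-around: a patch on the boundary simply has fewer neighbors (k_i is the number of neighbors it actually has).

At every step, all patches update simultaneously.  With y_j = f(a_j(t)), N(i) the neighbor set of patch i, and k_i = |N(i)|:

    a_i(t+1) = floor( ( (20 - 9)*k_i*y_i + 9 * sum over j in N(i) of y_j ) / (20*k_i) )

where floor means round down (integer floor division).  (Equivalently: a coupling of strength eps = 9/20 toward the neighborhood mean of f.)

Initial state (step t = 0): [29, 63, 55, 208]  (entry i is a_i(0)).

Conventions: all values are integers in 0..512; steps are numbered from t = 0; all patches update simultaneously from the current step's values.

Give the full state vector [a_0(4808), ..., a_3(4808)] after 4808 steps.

Answer: [293, 293, 293, 293]
Key observation: The state at step 14, [299, 299, 299, 299], reappears at step 18: the system is in a cycle of period 4 from step 14 on.  Therefore the state at step 4808 equals the state at step 14 + ((4808 - 14) mod 4) = 16, which is [293, 293, 293, 293].

Derivation:
t=0: [29, 63, 55, 208]
t=1: [49, 102, 97, 165]
t=2: [83, 121, 118, 158]
t=3: [116, 141, 139, 164]
t=4: [148, 164, 163, 179]
t=5: [181, 191, 191, 201]
t=6: [217, 223, 223, 230]
t=7: [257, 261, 261, 265]
t=8: [296, 294, 294, 291]
t=9: [253, 255, 255, 257]
t=10: [297, 298, 298, 299]
t=11: [251, 251, 251, 250]
t=12: [294, 293, 293, 293]
t=13: [255, 256, 256, 257]
t=14: [299, 299, 299, 299]
t=15: [250, 250, 250, 250]
t=16: [293, 293, 293, 293]
t=17: [257, 257, 257, 257]
t=18: [299, 299, 299, 299]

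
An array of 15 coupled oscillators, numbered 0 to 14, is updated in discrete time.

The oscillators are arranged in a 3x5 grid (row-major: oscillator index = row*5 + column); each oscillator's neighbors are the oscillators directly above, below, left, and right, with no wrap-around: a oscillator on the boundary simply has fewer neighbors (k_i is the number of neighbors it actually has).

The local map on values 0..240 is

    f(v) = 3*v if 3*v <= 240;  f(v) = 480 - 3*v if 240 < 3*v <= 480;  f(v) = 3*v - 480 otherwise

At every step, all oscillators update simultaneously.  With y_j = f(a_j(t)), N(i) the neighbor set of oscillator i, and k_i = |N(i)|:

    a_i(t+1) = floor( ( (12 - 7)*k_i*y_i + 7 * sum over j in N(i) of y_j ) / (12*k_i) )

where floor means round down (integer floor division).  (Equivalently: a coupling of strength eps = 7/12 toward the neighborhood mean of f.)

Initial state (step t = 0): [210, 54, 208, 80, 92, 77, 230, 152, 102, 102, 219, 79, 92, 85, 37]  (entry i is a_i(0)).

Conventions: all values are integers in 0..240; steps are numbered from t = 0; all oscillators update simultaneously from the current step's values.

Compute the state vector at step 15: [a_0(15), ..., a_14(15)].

Answer: [20, 45, 81, 147, 141, 37, 62, 72, 130, 109, 39, 63, 72, 115, 101]

Derivation:
t=0: [210, 54, 208, 80, 92, 77, 230, 152, 102, 102, 219, 79, 92, 85, 37]
t=1: [177, 165, 142, 201, 205, 200, 182, 116, 169, 167, 210, 213, 179, 188, 162]
t=2: [60, 39, 75, 93, 98, 101, 89, 84, 63, 41, 143, 119, 96, 52, 33]
t=3: [160, 168, 199, 200, 172, 160, 182, 214, 182, 143, 108, 139, 178, 158, 122]
t=4: [7, 45, 108, 92, 64, 43, 63, 111, 76, 63, 83, 79, 67, 48, 64]
t=5: [85, 127, 159, 197, 194, 139, 173, 174, 194, 197, 203, 219, 186, 180, 177]
t=6: [141, 93, 50, 86, 107, 102, 71, 49, 89, 95, 123, 121, 86, 69, 71]
t=7: [133, 165, 173, 194, 187, 146, 181, 177, 201, 195, 131, 154, 184, 212, 206]
t=8: [50, 41, 48, 89, 94, 62, 44, 64, 111, 110, 53, 50, 73, 129, 133]
t=9: [152, 134, 162, 183, 188, 163, 149, 173, 155, 145, 164, 161, 175, 125, 104]
t=10: [35, 44, 38, 49, 68, 17, 32, 30, 43, 70, 8, 18, 47, 88, 113]
t=11: [97, 116, 119, 148, 189, 65, 87, 107, 150, 179, 40, 73, 128, 169, 183]
t=12: [174, 158, 114, 61, 63, 183, 194, 134, 53, 59, 170, 175, 118, 49, 53]
t=13: [39, 57, 109, 170, 183, 62, 71, 109, 151, 172, 45, 68, 105, 147, 160]
t=14: [152, 165, 132, 60, 48, 167, 192, 145, 48, 33, 170, 184, 145, 53, 21]
t=15: [20, 45, 81, 147, 141, 37, 62, 72, 130, 109, 39, 63, 72, 115, 101]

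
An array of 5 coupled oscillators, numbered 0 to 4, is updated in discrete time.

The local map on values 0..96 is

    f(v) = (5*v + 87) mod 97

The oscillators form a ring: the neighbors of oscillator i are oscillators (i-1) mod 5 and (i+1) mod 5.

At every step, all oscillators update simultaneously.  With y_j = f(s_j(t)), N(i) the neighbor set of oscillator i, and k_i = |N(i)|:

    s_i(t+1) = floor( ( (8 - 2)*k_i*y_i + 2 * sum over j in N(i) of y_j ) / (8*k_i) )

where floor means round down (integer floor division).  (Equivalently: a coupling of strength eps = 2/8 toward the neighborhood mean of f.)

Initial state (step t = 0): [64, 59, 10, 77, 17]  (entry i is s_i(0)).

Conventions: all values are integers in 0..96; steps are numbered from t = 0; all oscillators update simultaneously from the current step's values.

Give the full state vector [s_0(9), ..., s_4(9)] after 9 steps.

Simulating step by step:
t=0: [64, 59, 10, 77, 17]
t=1: [35, 75, 51, 77, 69]
t=2: [65, 70, 58, 74, 52]
t=3: [31, 50, 79, 69, 53]
t=4: [49, 52, 81, 52, 57]
t=5: [47, 48, 19, 53, 72]
t=6: [35, 41, 75, 63, 55]
t=7: [60, 18, 57, 28, 63]
t=8: [83, 82, 74, 36, 26]
t=9: [17, 19, 62, 66, 28]

Answer: [17, 19, 62, 66, 28]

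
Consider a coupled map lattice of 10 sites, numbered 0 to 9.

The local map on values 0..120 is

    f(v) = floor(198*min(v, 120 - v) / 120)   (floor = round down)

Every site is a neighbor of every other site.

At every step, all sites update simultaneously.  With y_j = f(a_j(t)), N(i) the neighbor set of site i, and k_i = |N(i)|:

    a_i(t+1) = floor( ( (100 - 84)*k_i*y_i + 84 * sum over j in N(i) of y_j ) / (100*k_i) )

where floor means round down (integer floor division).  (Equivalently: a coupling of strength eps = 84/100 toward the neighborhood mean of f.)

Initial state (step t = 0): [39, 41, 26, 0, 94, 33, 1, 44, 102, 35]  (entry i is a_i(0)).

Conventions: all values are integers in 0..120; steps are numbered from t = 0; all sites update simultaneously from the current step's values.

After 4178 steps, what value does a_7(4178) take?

Answer: a_7(4178) = 97
Key observation: The state at step 5, [97, 97, 97, 97, 97, 97, 97, 97, 97, 97], reappears at step 8: the system is in a cycle of period 3 from step 5 on.  Therefore the state at step 4178 equals the state at step 5 + ((4178 - 5) mod 3) = 5, which is [97, 97, 97, 97, 97, 97, 97, 97, 97, 97].

Derivation:
t=0: [39, 41, 26, 0, 94, 33, 1, 44, 102, 35]
t=1: [44, 44, 42, 39, 42, 43, 40, 44, 41, 43]
t=2: [69, 69, 69, 68, 69, 69, 68, 69, 68, 69]
t=3: [84, 84, 84, 84, 84, 84, 84, 84, 84, 84]
t=4: [59, 59, 59, 59, 59, 59, 59, 59, 59, 59]
t=5: [97, 97, 97, 97, 97, 97, 97, 97, 97, 97]
t=6: [37, 37, 37, 37, 37, 37, 37, 37, 37, 37]
t=7: [61, 61, 61, 61, 61, 61, 61, 61, 61, 61]
t=8: [97, 97, 97, 97, 97, 97, 97, 97, 97, 97]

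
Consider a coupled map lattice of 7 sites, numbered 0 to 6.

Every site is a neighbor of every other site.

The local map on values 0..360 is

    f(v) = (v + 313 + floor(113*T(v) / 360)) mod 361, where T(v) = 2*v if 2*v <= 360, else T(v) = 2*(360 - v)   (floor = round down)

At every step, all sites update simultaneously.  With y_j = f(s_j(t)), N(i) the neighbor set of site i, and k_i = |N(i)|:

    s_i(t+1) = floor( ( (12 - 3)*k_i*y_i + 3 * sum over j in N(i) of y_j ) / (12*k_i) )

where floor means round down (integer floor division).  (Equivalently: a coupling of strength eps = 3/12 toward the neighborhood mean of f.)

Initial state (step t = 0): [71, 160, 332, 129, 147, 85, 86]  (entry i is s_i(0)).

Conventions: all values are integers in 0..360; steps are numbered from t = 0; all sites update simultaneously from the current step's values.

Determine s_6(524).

Answer: s_6(524) = 282
Key observation: The state at step 8, [282, 282, 282, 282, 282, 282, 282], reappears at step 9: the system is in a cycle of period 1 from step 8 on.  Therefore the state at step 524 equals the state at step 8 + ((524 - 8) mod 1) = 8, which is [282, 282, 282, 282, 282, 282, 282].

Derivation:
t=0: [71, 160, 332, 129, 147, 85, 86]
t=1: [93, 196, 259, 160, 181, 110, 110]
t=2: [129, 233, 250, 206, 229, 148, 148]
t=3: [180, 253, 258, 246, 252, 202, 202]
t=4: [250, 269, 270, 267, 268, 255, 255]
t=5: [272, 277, 277, 276, 276, 272, 272]
t=6: [279, 280, 280, 279, 279, 279, 279]
t=7: [281, 281, 281, 281, 281, 281, 281]
t=8: [282, 282, 282, 282, 282, 282, 282]
t=9: [282, 282, 282, 282, 282, 282, 282]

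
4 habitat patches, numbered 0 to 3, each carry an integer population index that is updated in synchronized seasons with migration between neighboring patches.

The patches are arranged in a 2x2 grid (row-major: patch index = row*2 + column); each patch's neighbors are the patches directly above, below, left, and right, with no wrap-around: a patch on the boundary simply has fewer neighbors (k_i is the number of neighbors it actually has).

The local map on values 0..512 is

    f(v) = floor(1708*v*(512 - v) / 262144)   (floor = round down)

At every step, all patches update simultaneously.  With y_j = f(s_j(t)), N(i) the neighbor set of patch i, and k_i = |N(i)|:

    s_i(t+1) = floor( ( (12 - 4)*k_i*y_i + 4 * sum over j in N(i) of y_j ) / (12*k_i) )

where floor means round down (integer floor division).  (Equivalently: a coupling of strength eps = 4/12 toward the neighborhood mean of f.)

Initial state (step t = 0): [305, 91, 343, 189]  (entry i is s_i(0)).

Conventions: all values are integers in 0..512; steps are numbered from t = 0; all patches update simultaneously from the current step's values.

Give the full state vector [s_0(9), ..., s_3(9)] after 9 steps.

Simulating step by step:
t=0: [305, 91, 343, 189]
t=1: [378, 300, 386, 369]
t=2: [341, 388, 322, 350]
t=3: [371, 333, 390, 364]
t=4: [343, 373, 321, 350]
t=5: [374, 349, 390, 368]
t=6: [337, 360, 320, 343]
t=7: [382, 364, 393, 377]
t=8: [324, 343, 311, 329]
t=9: [394, 382, 402, 392]

Answer: [394, 382, 402, 392]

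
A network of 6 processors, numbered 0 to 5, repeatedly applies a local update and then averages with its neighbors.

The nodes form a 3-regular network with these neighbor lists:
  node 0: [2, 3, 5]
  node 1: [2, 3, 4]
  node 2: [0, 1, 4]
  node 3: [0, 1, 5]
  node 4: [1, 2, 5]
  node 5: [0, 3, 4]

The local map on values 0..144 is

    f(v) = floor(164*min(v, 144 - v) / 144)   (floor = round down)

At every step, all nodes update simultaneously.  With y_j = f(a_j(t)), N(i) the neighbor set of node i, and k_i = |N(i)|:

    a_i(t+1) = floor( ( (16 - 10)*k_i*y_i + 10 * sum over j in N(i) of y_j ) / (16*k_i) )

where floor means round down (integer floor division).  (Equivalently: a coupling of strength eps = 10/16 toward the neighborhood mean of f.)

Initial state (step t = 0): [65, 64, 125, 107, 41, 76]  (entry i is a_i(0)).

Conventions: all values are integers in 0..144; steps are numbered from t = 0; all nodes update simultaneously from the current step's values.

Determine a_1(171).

Simulating step by step:
t=0: [65, 64, 125, 107, 41, 76]
t=1: [56, 49, 47, 62, 52, 62]
t=2: [63, 58, 56, 65, 59, 66]
t=3: [70, 67, 66, 71, 67, 72]
t=4: [79, 76, 76, 79, 77, 79]
t=5: [74, 76, 76, 74, 76, 74]
t=6: [78, 77, 77, 78, 77, 78]
t=7: [75, 75, 75, 75, 75, 75]
t=8: [78, 78, 78, 78, 78, 78]
t=9: [75, 75, 75, 75, 75, 75]

Answer: a_1(171) = 75
Key observation: The state at step 7, [75, 75, 75, 75, 75, 75], reappears at step 9: the system is in a cycle of period 2 from step 7 on.  Therefore the state at step 171 equals the state at step 7 + ((171 - 7) mod 2) = 7, which is [75, 75, 75, 75, 75, 75].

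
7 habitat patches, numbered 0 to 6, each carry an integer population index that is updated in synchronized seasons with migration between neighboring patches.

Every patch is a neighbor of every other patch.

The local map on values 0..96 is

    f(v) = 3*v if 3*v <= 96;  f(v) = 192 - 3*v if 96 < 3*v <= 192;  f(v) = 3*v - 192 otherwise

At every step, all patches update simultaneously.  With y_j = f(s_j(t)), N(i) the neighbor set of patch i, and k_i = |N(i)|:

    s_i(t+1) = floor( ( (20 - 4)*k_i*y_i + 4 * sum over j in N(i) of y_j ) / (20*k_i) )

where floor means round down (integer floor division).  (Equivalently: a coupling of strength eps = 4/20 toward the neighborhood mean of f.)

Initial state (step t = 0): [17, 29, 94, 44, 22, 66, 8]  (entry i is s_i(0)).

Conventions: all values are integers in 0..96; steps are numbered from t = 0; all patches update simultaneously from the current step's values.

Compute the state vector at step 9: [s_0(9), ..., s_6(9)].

Simulating step by step:
t=0: [17, 29, 94, 44, 22, 66, 8]
t=1: [51, 79, 81, 58, 63, 17, 31]
t=2: [39, 44, 49, 23, 12, 49, 81]
t=3: [70, 58, 47, 65, 40, 47, 51]
t=4: [22, 22, 47, 10, 63, 47, 38]
t=5: [62, 62, 50, 34, 13, 50, 71]
t=6: [12, 12, 40, 77, 38, 40, 24]
t=7: [41, 41, 68, 43, 73, 68, 68]
t=8: [61, 61, 18, 57, 29, 18, 18]
t=9: [16, 16, 51, 25, 76, 51, 51]

Answer: [16, 16, 51, 25, 76, 51, 51]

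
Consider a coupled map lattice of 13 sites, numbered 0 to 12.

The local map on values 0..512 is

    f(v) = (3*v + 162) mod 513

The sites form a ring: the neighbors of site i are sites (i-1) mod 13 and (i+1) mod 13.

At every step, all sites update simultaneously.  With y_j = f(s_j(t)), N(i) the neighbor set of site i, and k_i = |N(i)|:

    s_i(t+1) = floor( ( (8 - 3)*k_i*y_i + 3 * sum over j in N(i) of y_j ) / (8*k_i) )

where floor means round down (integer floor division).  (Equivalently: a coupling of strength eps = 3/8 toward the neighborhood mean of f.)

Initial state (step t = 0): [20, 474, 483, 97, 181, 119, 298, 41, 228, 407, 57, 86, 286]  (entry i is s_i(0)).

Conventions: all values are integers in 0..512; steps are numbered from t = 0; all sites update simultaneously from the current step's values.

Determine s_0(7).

Simulating step by step:
t=0: [20, 474, 483, 97, 181, 119, 298, 41, 228, 407, 57, 86, 286]
t=1: [242, 83, 138, 332, 206, 45, 73, 246, 328, 348, 353, 420, 437]
t=2: [395, 339, 141, 144, 247, 307, 366, 335, 181, 171, 229, 367, 423]
t=3: [305, 169, 88, 137, 269, 152, 183, 168, 176, 200, 284, 287, 357]
t=4: [99, 186, 306, 202, 315, 188, 172, 165, 186, 282, 455, 451, 234]
t=5: [391, 225, 120, 184, 138, 179, 170, 159, 249, 442, 497, 465, 397]
t=6: [315, 262, 104, 139, 111, 157, 157, 182, 357, 384, 161, 93, 265]
t=7: [215, 375, 390, 222, 344, 190, 134, 183, 219, 243, 219, 383, 375]

Answer: s_0(7) = 215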